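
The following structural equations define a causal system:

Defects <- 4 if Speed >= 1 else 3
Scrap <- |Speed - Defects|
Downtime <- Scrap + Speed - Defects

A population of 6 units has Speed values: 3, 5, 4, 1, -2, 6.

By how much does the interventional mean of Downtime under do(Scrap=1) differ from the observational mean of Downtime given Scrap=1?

Under do(Scrap=1), Scrap's equation is replaced by Scrap=1 for every unit. Per-unit Downtime: 0, 2, 1, -2, -4, 3. Mean = 0.
E[Downtime|Scrap=1] averages over only the 2 units with Scrap=1 (Speed = 3, 5): Downtime = 0, 2, mean 1.
Difference = 0 − 1 = -1.

-1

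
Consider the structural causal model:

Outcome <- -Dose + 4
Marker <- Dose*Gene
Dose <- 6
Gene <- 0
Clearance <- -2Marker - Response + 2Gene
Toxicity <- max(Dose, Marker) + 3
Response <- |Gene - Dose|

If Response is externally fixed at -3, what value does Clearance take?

3

Under do(Response=-3), the mechanism Response <- |Gene - Dose| is discarded; Response is fixed at -3.
Marker = Dose*Gene  [with Dose=6, Gene=0]  = 0
Clearance = -2Marker - Response + 2Gene  [with Marker=0, Response=-3, Gene=0]  = 3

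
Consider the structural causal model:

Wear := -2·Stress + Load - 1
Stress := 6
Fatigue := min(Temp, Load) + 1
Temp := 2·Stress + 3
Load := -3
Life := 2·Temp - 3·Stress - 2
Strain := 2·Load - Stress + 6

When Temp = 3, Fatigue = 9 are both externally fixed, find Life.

Setting Temp = 3, Fatigue = 9 by intervention discards those variables' equations.
Life = 2·Temp - 3·Stress - 2  [with Temp=3, Stress=6]  = -14

-14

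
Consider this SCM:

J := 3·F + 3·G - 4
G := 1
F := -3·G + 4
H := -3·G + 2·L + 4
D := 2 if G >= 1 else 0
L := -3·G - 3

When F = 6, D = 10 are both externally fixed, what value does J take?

Setting F = 6, D = 10 by intervention discards those variables' equations.
J = 3·F + 3·G - 4  [with F=6, G=1]  = 17

17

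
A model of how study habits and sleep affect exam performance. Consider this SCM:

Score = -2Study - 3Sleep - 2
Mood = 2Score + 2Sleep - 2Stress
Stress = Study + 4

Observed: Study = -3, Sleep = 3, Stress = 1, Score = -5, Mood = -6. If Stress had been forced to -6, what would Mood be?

8

do(Stress=-6) replaces the equation Stress = Study + 4 with the constant Stress = -6.
Score = -2Study - 3Sleep - 2  [with Study=-3, Sleep=3]  = -5
Mood = 2Score + 2Sleep - 2Stress  [with Score=-5, Sleep=3, Stress=-6]  = 8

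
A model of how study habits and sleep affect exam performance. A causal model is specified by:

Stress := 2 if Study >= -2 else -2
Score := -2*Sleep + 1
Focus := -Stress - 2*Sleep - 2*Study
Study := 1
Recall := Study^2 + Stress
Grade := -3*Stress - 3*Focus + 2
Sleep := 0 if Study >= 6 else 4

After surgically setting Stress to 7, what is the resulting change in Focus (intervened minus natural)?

The intervention breaks the incoming arrows to Stress: Stress := 2 if Study >= -2 else -2 no longer applies, and Stress = 7.
Sleep = 0 if Study >= 6 else 4  [with Study=1]  = 4
Focus = -Stress - 2*Sleep - 2*Study  [with Stress=7, Sleep=4, Study=1]  = -17
Without intervention: Sleep = 0 if Study >= 6 else 4  [with Study=1]  = 4; Stress = 2 if Study >= -2 else -2  [with Study=1]  = 2; Focus = -Stress - 2*Sleep - 2*Study  [with Stress=2, Sleep=4, Study=1]  = -12.
Change = -17 − (-12) = -5.

-5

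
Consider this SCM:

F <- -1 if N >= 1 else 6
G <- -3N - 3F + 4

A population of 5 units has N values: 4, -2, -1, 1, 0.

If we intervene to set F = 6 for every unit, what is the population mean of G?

The intervention sets F=6 in all 5 units regardless of N. Recomputing G per unit gives -26, -8, -11, -17, -14; average -15.2.

-15.2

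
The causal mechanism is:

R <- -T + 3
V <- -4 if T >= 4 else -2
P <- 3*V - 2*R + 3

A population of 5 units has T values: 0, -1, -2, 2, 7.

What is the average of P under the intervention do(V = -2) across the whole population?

-6.6

The intervention sets V=-2 in all 5 units regardless of T. Recomputing P per unit gives -9, -11, -13, -5, 5; average -6.6.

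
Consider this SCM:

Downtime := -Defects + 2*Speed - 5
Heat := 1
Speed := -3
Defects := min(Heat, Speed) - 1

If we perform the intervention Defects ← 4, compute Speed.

-3

Under do(Defects=4), the mechanism Defects := min(Heat, Speed) - 1 is discarded; Defects is fixed at 4.
Speed is not downstream of the intervention, so its value is determined by the original equations.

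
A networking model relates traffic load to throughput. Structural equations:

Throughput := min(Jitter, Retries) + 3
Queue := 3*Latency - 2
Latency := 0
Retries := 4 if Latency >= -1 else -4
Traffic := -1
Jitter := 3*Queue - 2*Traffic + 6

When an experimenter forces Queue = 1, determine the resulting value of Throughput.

The intervention breaks the incoming arrows to Queue: Queue := 3*Latency - 2 no longer applies, and Queue = 1.
Retries = 4 if Latency >= -1 else -4  [with Latency=0]  = 4
Jitter = 3*Queue - 2*Traffic + 6  [with Queue=1, Traffic=-1]  = 11
Throughput = min(Jitter, Retries) + 3  [with Jitter=11, Retries=4]  = 7

7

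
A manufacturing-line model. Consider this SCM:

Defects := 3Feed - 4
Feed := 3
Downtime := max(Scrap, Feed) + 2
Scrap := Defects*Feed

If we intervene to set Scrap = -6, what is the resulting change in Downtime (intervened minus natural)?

The intervention breaks the incoming arrows to Scrap: Scrap := Defects*Feed no longer applies, and Scrap = -6.
Downtime = max(Scrap, Feed) + 2  [with Scrap=-6, Feed=3]  = 5
Without intervention: Defects = 3Feed - 4  [with Feed=3]  = 5; Scrap = Defects*Feed  [with Defects=5, Feed=3]  = 15; Downtime = max(Scrap, Feed) + 2  [with Scrap=15, Feed=3]  = 17.
Change = 5 − 17 = -12.

-12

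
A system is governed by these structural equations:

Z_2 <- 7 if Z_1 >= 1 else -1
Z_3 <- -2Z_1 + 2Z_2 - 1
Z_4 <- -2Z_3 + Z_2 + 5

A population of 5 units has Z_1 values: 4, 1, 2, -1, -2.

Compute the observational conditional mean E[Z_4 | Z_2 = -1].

4

Conditioning on Z_2=-1 selects the 2 unit(s) with Z_1 ∈ {-1, -2}. Their Z_4 values: 6, 2. Mean = 4.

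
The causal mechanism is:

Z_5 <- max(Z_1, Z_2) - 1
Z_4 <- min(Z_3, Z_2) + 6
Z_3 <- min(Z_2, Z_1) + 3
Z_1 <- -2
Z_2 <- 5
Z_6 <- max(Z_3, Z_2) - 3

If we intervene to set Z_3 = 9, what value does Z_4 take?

11

The intervention breaks the incoming arrows to Z_3: Z_3 <- min(Z_2, Z_1) + 3 no longer applies, and Z_3 = 9.
Z_4 = min(Z_3, Z_2) + 6  [with Z_3=9, Z_2=5]  = 11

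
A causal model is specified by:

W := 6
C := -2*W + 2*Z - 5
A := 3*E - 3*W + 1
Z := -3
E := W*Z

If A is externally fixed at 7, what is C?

-23

Intervening sets A = 7 and removes its equation (A := 3*E - 3*W + 1).
No directed path runs from A to C, so C keeps its natural value.
C = -2*W + 2*Z - 5  [with W=6, Z=-3]  = -23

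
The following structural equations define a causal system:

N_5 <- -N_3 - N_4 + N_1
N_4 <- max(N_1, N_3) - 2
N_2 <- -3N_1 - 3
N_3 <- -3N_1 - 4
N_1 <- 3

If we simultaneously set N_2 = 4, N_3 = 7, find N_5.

-9

Under do(N_2 = 4, N_3 = 7), each intervened variable's structural equation is replaced by its fixed value.
N_4 = max(N_1, N_3) - 2  [with N_1=3, N_3=7]  = 5
N_5 = -N_3 - N_4 + N_1  [with N_3=7, N_4=5, N_1=3]  = -9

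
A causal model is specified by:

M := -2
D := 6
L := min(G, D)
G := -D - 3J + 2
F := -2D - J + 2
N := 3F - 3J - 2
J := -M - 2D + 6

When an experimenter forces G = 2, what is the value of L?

Intervening sets G = 2 and removes its equation (G := -D - 3J + 2).
L = min(G, D)  [with G=2, D=6]  = 2

2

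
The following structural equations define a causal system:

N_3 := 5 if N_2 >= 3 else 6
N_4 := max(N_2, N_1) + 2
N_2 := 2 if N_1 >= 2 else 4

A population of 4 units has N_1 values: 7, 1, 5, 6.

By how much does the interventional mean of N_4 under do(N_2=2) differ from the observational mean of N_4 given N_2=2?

-1

do(N_2=2) breaks N_2's dependence on N_1. With N_2=2 fixed, N_4 across the units is 9, 4, 7, 8, mean 7.
Observing N_2=2 restricts to units where N_2's equation naturally yields 2: N_1 ∈ {7, 5, 6}. In that subpopulation N_4 = 9, 7, 8, mean 8.
Difference = 7 − 8 = -1.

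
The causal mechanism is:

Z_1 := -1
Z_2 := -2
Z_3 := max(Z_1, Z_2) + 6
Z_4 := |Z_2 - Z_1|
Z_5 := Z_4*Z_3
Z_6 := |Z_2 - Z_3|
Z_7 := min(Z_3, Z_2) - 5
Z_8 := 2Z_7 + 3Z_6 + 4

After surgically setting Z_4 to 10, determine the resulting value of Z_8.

11

do(Z_4=10) replaces the equation Z_4 := |Z_2 - Z_1| with the constant Z_4 = 10.
No directed path runs from Z_4 to Z_8, so Z_8 keeps its natural value.
Z_3 = max(Z_1, Z_2) + 6  [with Z_1=-1, Z_2=-2]  = 5
Z_6 = |Z_2 - Z_3|  [with Z_2=-2, Z_3=5]  = 7
Z_7 = min(Z_3, Z_2) - 5  [with Z_3=5, Z_2=-2]  = -7
Z_8 = 2Z_7 + 3Z_6 + 4  [with Z_7=-7, Z_6=7]  = 11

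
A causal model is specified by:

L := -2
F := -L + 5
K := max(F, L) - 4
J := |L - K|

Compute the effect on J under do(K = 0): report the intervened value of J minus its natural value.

-3

The intervention breaks the incoming arrows to K: K := max(F, L) - 4 no longer applies, and K = 0.
J = |L - K|  [with L=-2, K=0]  = 2
Without intervention: F = -L + 5  [with L=-2]  = 7; K = max(F, L) - 4  [with F=7, L=-2]  = 3; J = |L - K|  [with L=-2, K=3]  = 5.
Change = 2 − 5 = -3.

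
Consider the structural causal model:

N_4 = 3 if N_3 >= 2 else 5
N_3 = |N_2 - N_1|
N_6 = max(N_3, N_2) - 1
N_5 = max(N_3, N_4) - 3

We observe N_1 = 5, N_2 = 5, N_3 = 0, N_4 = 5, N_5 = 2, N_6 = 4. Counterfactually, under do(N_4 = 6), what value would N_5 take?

3

Intervening sets N_4 = 6 and removes its equation (N_4 = 3 if N_3 >= 2 else 5).
N_3 = |N_2 - N_1|  [with N_2=5, N_1=5]  = 0
N_5 = max(N_3, N_4) - 3  [with N_3=0, N_4=6]  = 3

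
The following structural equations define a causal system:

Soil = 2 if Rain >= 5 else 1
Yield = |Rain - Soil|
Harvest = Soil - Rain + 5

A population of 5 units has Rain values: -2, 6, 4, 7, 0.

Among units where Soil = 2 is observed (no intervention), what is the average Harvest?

Conditioning on Soil=2 selects the 2 unit(s) with Rain ∈ {6, 7}. Their Harvest values: 1, 0. Mean = 0.5.

0.5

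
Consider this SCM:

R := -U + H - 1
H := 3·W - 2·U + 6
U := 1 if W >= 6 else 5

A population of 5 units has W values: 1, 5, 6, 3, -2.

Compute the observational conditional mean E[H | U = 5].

Conditioning on U=5 selects the 4 unit(s) with W ∈ {1, 5, 3, -2}. Their H values: -1, 11, 5, -10. Mean = 1.25.

1.25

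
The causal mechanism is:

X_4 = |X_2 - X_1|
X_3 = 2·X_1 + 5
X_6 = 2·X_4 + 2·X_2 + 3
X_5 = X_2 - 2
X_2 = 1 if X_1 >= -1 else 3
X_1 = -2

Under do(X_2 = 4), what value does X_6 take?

Under do(X_2=4), the mechanism X_2 = 1 if X_1 >= -1 else 3 is discarded; X_2 is fixed at 4.
X_4 = |X_2 - X_1|  [with X_2=4, X_1=-2]  = 6
X_6 = 2·X_4 + 2·X_2 + 3  [with X_4=6, X_2=4]  = 23

23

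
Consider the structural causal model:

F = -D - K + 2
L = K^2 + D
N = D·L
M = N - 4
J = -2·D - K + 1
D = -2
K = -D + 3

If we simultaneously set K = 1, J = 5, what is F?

The joint intervention fixes K = 1, J = 5, removing each variable's own equation.
F = -D - K + 2  [with D=-2, K=1]  = 3

3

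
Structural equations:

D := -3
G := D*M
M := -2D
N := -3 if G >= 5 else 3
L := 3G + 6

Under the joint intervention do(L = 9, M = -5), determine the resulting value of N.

-3

Setting L = 9, M = -5 by intervention discards those variables' equations.
G = D*M  [with D=-3, M=-5]  = 15
N = -3 if G >= 5 else 3  [with G=15]  = -3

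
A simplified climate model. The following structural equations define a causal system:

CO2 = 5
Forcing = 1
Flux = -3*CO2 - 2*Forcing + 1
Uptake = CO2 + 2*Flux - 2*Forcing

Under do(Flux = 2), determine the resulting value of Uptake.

The intervention breaks the incoming arrows to Flux: Flux = -3*CO2 - 2*Forcing + 1 no longer applies, and Flux = 2.
Uptake = CO2 + 2*Flux - 2*Forcing  [with CO2=5, Flux=2, Forcing=1]  = 7

7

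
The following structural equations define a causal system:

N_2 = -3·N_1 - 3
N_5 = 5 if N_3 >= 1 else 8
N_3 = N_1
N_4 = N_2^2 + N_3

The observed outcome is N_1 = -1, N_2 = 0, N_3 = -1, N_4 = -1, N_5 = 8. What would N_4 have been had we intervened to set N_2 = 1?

0

Under do(N_2=1), the mechanism N_2 = -3·N_1 - 3 is discarded; N_2 is fixed at 1.
N_3 = N_1  [with N_1=-1]  = -1
N_4 = N_2^2 + N_3  [with N_2=1, N_3=-1]  = 0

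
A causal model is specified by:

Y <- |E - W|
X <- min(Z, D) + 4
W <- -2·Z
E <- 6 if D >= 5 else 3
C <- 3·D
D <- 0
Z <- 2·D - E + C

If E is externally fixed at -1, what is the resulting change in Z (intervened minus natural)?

4

The intervention breaks the incoming arrows to E: E <- 6 if D >= 5 else 3 no longer applies, and E = -1.
C = 3·D  [with D=0]  = 0
Z = 2·D - E + C  [with D=0, E=-1, C=0]  = 1
Without intervention: C = 3·D  [with D=0]  = 0; E = 6 if D >= 5 else 3  [with D=0]  = 3; Z = 2·D - E + C  [with D=0, E=3, C=0]  = -3.
Change = 1 − (-3) = 4.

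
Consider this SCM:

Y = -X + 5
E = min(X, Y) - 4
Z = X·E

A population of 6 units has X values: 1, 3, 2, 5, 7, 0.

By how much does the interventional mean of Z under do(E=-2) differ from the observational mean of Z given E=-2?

-1

do(E=-2) breaks E's dependence on X. With E=-2 fixed, Z across the units is -2, -6, -4, -10, -14, 0, mean -6.
Conditioning on E=-2 selects the 2 unit(s) with X ∈ {3, 2}. Their Z values: -6, -4. Mean = -5.
Difference = -6 − (-5) = -1.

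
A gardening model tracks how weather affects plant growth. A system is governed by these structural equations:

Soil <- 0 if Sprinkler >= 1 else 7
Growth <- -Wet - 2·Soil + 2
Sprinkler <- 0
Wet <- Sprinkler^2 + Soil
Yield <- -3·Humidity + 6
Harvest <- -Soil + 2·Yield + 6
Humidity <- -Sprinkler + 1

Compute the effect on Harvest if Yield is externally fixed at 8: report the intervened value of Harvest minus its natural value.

Intervening sets Yield = 8 and removes its equation (Yield <- -3·Humidity + 6).
Soil = 0 if Sprinkler >= 1 else 7  [with Sprinkler=0]  = 7
Harvest = -Soil + 2·Yield + 6  [with Soil=7, Yield=8]  = 15
Without intervention: Soil = 0 if Sprinkler >= 1 else 7  [with Sprinkler=0]  = 7; Humidity = -Sprinkler + 1  [with Sprinkler=0]  = 1; Yield = -3·Humidity + 6  [with Humidity=1]  = 3; Harvest = -Soil + 2·Yield + 6  [with Soil=7, Yield=3]  = 5.
Change = 15 − 5 = 10.

10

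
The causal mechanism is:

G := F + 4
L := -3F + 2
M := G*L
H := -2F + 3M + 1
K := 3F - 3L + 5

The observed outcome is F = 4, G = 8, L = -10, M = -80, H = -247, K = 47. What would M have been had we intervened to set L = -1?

-8

The intervention breaks the incoming arrows to L: L := -3F + 2 no longer applies, and L = -1.
G = F + 4  [with F=4]  = 8
M = G*L  [with G=8, L=-1]  = -8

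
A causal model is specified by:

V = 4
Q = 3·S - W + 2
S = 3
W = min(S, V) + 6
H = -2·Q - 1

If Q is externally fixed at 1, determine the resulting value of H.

Intervening sets Q = 1 and removes its equation (Q = 3·S - W + 2).
H = -2·Q - 1  [with Q=1]  = -3

-3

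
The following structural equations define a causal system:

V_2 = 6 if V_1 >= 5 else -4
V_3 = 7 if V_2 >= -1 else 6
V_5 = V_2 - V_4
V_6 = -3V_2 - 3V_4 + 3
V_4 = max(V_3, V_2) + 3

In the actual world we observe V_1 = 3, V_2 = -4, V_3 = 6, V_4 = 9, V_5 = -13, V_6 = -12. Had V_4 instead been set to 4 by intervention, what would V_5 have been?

Intervening sets V_4 = 4 and removes its equation (V_4 = max(V_3, V_2) + 3).
V_2 = 6 if V_1 >= 5 else -4  [with V_1=3]  = -4
V_5 = V_2 - V_4  [with V_2=-4, V_4=4]  = -8

-8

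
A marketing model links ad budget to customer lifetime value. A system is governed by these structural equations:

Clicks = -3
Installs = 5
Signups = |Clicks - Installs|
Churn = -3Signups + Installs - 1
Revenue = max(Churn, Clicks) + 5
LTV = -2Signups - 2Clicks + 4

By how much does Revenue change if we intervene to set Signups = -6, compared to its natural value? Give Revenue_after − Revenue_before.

do(Signups=-6) replaces the equation Signups = |Clicks - Installs| with the constant Signups = -6.
Churn = -3Signups + Installs - 1  [with Signups=-6, Installs=5]  = 22
Revenue = max(Churn, Clicks) + 5  [with Churn=22, Clicks=-3]  = 27
Without intervention: Signups = |Clicks - Installs|  [with Clicks=-3, Installs=5]  = 8; Churn = -3Signups + Installs - 1  [with Signups=8, Installs=5]  = -20; Revenue = max(Churn, Clicks) + 5  [with Churn=-20, Clicks=-3]  = 2.
Change = 27 − 2 = 25.

25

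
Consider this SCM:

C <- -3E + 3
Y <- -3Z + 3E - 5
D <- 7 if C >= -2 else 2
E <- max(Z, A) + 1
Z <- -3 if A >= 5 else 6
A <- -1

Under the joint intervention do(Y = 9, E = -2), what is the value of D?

7

The joint intervention fixes Y = 9, E = -2, removing each variable's own equation.
C = -3E + 3  [with E=-2]  = 9
D = 7 if C >= -2 else 2  [with C=9]  = 7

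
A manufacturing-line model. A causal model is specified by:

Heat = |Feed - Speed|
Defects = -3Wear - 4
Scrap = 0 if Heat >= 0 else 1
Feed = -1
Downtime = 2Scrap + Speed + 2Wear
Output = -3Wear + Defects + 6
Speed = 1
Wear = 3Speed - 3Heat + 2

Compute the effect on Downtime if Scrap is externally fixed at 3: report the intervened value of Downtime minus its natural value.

Intervening sets Scrap = 3 and removes its equation (Scrap = 0 if Heat >= 0 else 1).
Heat = |Feed - Speed|  [with Feed=-1, Speed=1]  = 2
Wear = 3Speed - 3Heat + 2  [with Speed=1, Heat=2]  = -1
Downtime = 2Scrap + Speed + 2Wear  [with Scrap=3, Speed=1, Wear=-1]  = 5
Without intervention: Heat = |Feed - Speed|  [with Feed=-1, Speed=1]  = 2; Wear = 3Speed - 3Heat + 2  [with Speed=1, Heat=2]  = -1; Scrap = 0 if Heat >= 0 else 1  [with Heat=2]  = 0; Downtime = 2Scrap + Speed + 2Wear  [with Scrap=0, Speed=1, Wear=-1]  = -1.
Change = 5 − (-1) = 6.

6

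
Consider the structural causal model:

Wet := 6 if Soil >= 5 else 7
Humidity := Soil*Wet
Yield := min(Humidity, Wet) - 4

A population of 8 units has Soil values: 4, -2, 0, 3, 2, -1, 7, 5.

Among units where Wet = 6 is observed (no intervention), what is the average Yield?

Conditioning on Wet=6 selects the 2 unit(s) with Soil ∈ {7, 5}. Their Yield values: 2, 2. Mean = 2.

2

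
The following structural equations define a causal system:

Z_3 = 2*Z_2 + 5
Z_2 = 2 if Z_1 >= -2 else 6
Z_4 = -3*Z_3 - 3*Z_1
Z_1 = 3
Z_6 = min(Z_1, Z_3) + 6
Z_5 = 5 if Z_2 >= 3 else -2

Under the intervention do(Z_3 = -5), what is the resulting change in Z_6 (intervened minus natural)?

The intervention breaks the incoming arrows to Z_3: Z_3 = 2*Z_2 + 5 no longer applies, and Z_3 = -5.
Z_6 = min(Z_1, Z_3) + 6  [with Z_1=3, Z_3=-5]  = 1
Without intervention: Z_2 = 2 if Z_1 >= -2 else 6  [with Z_1=3]  = 2; Z_3 = 2*Z_2 + 5  [with Z_2=2]  = 9; Z_6 = min(Z_1, Z_3) + 6  [with Z_1=3, Z_3=9]  = 9.
Change = 1 − 9 = -8.

-8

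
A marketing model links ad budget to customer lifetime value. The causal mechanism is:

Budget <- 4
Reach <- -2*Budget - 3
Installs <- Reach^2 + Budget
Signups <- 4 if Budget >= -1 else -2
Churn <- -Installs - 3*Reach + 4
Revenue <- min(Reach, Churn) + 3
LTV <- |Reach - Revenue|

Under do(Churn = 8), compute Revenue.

-8

The intervention breaks the incoming arrows to Churn: Churn <- -Installs - 3*Reach + 4 no longer applies, and Churn = 8.
Reach = -2*Budget - 3  [with Budget=4]  = -11
Revenue = min(Reach, Churn) + 3  [with Reach=-11, Churn=8]  = -8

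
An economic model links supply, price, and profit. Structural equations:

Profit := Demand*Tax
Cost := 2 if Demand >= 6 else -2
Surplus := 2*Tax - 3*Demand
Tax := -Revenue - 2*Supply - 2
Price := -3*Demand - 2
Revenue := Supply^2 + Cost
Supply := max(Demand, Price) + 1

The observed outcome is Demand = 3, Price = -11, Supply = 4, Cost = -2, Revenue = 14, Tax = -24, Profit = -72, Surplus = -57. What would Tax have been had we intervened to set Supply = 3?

The intervention breaks the incoming arrows to Supply: Supply := max(Demand, Price) + 1 no longer applies, and Supply = 3.
Cost = 2 if Demand >= 6 else -2  [with Demand=3]  = -2
Revenue = Supply^2 + Cost  [with Supply=3, Cost=-2]  = 7
Tax = -Revenue - 2*Supply - 2  [with Revenue=7, Supply=3]  = -15

-15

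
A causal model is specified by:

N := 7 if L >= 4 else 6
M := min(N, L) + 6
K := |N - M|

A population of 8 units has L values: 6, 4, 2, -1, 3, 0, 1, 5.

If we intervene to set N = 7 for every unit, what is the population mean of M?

8.5

Every unit gets N=7 under the intervention. M values become 12, 10, 8, 5, 9, 6, 7, 11; E[M|do(N=7)] = 8.5.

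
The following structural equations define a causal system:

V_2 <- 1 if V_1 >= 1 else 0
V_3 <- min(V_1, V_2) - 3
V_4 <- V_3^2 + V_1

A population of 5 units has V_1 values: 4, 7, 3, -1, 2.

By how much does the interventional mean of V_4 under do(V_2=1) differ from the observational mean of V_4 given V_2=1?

Under do(V_2=1), V_2's equation is replaced by V_2=1 for every unit. Per-unit V_4: 8, 11, 7, 15, 6. Mean = 9.4.
Conditioning on V_2=1 selects the 4 unit(s) with V_1 ∈ {4, 7, 3, 2}. Their V_4 values: 8, 11, 7, 6. Mean = 8.
Difference = 9.4 − 8 = 1.4.

1.4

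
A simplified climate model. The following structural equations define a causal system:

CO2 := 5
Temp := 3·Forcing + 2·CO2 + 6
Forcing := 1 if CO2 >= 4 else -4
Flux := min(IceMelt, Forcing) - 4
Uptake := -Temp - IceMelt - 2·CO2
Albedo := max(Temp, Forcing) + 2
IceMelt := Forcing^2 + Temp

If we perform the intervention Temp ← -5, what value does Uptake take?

The intervention breaks the incoming arrows to Temp: Temp := 3·Forcing + 2·CO2 + 6 no longer applies, and Temp = -5.
Forcing = 1 if CO2 >= 4 else -4  [with CO2=5]  = 1
IceMelt = Forcing^2 + Temp  [with Forcing=1, Temp=-5]  = -4
Uptake = -Temp - IceMelt - 2·CO2  [with Temp=-5, IceMelt=-4, CO2=5]  = -1

-1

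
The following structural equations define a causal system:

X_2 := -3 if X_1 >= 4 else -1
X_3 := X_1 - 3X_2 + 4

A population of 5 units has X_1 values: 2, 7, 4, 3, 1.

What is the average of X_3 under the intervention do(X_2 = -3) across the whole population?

16.4

Under do(X_2=-3), X_2's equation is replaced by X_2=-3 for every unit. Per-unit X_3: 15, 20, 17, 16, 14. Mean = 16.4.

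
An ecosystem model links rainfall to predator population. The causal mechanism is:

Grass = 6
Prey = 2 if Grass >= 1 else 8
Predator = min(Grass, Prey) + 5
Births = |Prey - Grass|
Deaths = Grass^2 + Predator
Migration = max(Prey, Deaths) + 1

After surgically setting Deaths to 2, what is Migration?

3

The intervention breaks the incoming arrows to Deaths: Deaths = Grass^2 + Predator no longer applies, and Deaths = 2.
Prey = 2 if Grass >= 1 else 8  [with Grass=6]  = 2
Migration = max(Prey, Deaths) + 1  [with Prey=2, Deaths=2]  = 3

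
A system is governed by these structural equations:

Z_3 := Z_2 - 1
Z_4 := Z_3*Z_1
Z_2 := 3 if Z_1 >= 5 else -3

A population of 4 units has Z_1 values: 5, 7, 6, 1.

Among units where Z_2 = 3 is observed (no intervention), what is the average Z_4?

Conditioning on Z_2=3 selects the 3 unit(s) with Z_1 ∈ {5, 7, 6}. Their Z_4 values: 10, 14, 12. Mean = 12.

12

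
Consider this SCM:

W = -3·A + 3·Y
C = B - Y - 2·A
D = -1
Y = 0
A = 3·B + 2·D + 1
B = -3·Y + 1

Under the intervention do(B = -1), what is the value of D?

-1

Under do(B=-1), the mechanism B = -3·Y + 1 is discarded; B is fixed at -1.
Since D is not a descendant of the intervened variable, it is unaffected.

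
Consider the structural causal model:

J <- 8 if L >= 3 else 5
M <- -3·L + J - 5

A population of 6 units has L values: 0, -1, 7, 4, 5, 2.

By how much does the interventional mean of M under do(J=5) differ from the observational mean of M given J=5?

Every unit gets J=5 under the intervention. M values become 0, 3, -21, -12, -15, -6; E[M|do(J=5)] = -8.5.
Observing J=5 restricts to units where J's equation naturally yields 5: L ∈ {0, -1, 2}. In that subpopulation M = 0, 3, -6, mean -1.
Difference = -8.5 − (-1) = -7.5.

-7.5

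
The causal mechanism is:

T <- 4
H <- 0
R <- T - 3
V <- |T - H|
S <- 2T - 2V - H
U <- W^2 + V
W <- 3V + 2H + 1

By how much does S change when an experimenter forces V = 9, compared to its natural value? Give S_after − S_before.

The intervention breaks the incoming arrows to V: V <- |T - H| no longer applies, and V = 9.
S = 2T - 2V - H  [with T=4, V=9, H=0]  = -10
Without intervention: V = |T - H|  [with T=4, H=0]  = 4; S = 2T - 2V - H  [with T=4, V=4, H=0]  = 0.
Change = -10 − 0 = -10.

-10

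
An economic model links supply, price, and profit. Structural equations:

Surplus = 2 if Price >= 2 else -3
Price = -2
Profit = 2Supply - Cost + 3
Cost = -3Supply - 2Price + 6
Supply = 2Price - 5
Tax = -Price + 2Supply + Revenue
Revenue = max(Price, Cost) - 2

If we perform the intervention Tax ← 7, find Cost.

37

do(Tax=7) replaces the equation Tax = -Price + 2Supply + Revenue with the constant Tax = 7.
Cost is not downstream of the intervention, so its value is determined by the original equations.
Supply = 2Price - 5  [with Price=-2]  = -9
Cost = -3Supply - 2Price + 6  [with Supply=-9, Price=-2]  = 37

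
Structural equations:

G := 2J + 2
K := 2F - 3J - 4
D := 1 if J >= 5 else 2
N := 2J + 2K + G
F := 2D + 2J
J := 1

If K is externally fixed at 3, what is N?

The intervention breaks the incoming arrows to K: K := 2F - 3J - 4 no longer applies, and K = 3.
G = 2J + 2  [with J=1]  = 4
N = 2J + 2K + G  [with J=1, K=3, G=4]  = 12

12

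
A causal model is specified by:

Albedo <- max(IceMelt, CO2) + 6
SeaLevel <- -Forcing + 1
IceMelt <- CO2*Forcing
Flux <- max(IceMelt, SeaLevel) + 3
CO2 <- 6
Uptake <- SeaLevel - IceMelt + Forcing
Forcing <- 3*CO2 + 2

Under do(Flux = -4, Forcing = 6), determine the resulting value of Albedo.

42

Under do(Flux = -4, Forcing = 6), each intervened variable's structural equation is replaced by its fixed value.
IceMelt = CO2*Forcing  [with CO2=6, Forcing=6]  = 36
Albedo = max(IceMelt, CO2) + 6  [with IceMelt=36, CO2=6]  = 42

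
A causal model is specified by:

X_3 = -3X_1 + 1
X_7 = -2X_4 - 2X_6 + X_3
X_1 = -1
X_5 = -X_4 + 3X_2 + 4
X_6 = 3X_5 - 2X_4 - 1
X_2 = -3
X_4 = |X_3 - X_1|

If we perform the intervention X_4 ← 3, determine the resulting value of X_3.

4

Under do(X_4=3), the mechanism X_4 = |X_3 - X_1| is discarded; X_4 is fixed at 3.
Since X_3 is not a descendant of the intervened variable, it is unaffected.
X_3 = -3X_1 + 1  [with X_1=-1]  = 4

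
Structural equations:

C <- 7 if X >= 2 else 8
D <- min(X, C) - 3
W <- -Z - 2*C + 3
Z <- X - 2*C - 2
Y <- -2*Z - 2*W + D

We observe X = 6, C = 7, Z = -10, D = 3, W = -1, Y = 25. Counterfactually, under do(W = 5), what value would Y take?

13

The intervention breaks the incoming arrows to W: W <- -Z - 2*C + 3 no longer applies, and W = 5.
C = 7 if X >= 2 else 8  [with X=6]  = 7
Z = X - 2*C - 2  [with X=6, C=7]  = -10
D = min(X, C) - 3  [with X=6, C=7]  = 3
Y = -2*Z - 2*W + D  [with Z=-10, W=5, D=3]  = 13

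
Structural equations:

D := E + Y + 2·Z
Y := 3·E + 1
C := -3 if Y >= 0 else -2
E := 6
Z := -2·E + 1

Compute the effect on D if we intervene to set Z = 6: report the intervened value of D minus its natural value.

34

The intervention breaks the incoming arrows to Z: Z := -2·E + 1 no longer applies, and Z = 6.
Y = 3·E + 1  [with E=6]  = 19
D = E + Y + 2·Z  [with E=6, Y=19, Z=6]  = 37
Without intervention: Y = 3·E + 1  [with E=6]  = 19; Z = -2·E + 1  [with E=6]  = -11; D = E + Y + 2·Z  [with E=6, Y=19, Z=-11]  = 3.
Change = 37 − 3 = 34.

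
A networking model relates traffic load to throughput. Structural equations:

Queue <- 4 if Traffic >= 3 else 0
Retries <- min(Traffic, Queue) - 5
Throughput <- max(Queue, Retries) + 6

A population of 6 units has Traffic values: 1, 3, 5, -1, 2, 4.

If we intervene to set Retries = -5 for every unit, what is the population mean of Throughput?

The intervention sets Retries=-5 in all 6 units regardless of Traffic. Recomputing Throughput per unit gives 6, 10, 10, 6, 6, 10; average 8.

8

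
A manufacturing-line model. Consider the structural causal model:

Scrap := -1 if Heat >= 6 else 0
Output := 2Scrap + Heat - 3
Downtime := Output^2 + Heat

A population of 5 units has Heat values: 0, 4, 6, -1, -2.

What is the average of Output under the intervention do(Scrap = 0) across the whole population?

-1.6

Every unit gets Scrap=0 under the intervention. Output values become -3, 1, 3, -4, -5; E[Output|do(Scrap=0)] = -1.6.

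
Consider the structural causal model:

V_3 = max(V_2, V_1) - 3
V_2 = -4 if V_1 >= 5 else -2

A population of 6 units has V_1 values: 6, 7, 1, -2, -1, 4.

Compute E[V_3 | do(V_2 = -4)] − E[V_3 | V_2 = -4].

Every unit gets V_2=-4 under the intervention. V_3 values become 3, 4, -2, -5, -4, 1; E[V_3|do(V_2=-4)] = -0.5.
E[V_3|V_2=-4] averages over only the 2 units with V_2=-4 (V_1 = 6, 7): V_3 = 3, 4, mean 3.5.
Difference = -0.5 − 3.5 = -4.

-4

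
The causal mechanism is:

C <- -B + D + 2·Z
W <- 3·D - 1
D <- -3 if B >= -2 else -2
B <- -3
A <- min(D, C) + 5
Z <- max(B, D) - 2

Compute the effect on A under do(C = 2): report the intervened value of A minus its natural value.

5

The intervention breaks the incoming arrows to C: C <- -B + D + 2·Z no longer applies, and C = 2.
D = -3 if B >= -2 else -2  [with B=-3]  = -2
A = min(D, C) + 5  [with D=-2, C=2]  = 3
Without intervention: D = -3 if B >= -2 else -2  [with B=-3]  = -2; Z = max(B, D) - 2  [with B=-3, D=-2]  = -4; C = -B + D + 2·Z  [with B=-3, D=-2, Z=-4]  = -7; A = min(D, C) + 5  [with D=-2, C=-7]  = -2.
Change = 3 − (-2) = 5.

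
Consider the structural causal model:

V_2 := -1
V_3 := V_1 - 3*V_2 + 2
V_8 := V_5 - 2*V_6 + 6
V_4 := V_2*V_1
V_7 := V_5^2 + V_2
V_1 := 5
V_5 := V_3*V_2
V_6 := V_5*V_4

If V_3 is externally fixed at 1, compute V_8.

-5

The intervention breaks the incoming arrows to V_3: V_3 := V_1 - 3*V_2 + 2 no longer applies, and V_3 = 1.
V_4 = V_2*V_1  [with V_2=-1, V_1=5]  = -5
V_5 = V_3*V_2  [with V_3=1, V_2=-1]  = -1
V_6 = V_5*V_4  [with V_5=-1, V_4=-5]  = 5
V_8 = V_5 - 2*V_6 + 6  [with V_5=-1, V_6=5]  = -5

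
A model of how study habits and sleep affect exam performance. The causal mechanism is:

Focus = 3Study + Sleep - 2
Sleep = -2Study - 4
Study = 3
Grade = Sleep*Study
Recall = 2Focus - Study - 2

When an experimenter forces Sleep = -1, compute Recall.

7

Under do(Sleep=-1), the mechanism Sleep = -2Study - 4 is discarded; Sleep is fixed at -1.
Focus = 3Study + Sleep - 2  [with Study=3, Sleep=-1]  = 6
Recall = 2Focus - Study - 2  [with Focus=6, Study=3]  = 7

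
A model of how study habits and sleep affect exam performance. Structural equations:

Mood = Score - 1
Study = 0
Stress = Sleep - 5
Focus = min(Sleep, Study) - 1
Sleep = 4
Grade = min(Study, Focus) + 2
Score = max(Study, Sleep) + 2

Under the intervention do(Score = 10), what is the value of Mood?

The intervention breaks the incoming arrows to Score: Score = max(Study, Sleep) + 2 no longer applies, and Score = 10.
Mood = Score - 1  [with Score=10]  = 9

9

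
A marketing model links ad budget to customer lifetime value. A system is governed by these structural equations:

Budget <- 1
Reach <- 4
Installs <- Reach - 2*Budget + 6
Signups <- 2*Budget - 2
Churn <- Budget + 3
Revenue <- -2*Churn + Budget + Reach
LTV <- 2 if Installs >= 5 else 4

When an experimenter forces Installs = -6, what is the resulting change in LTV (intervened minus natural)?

2

The intervention breaks the incoming arrows to Installs: Installs <- Reach - 2*Budget + 6 no longer applies, and Installs = -6.
LTV = 2 if Installs >= 5 else 4  [with Installs=-6]  = 4
Without intervention: Installs = Reach - 2*Budget + 6  [with Reach=4, Budget=1]  = 8; LTV = 2 if Installs >= 5 else 4  [with Installs=8]  = 2.
Change = 4 − 2 = 2.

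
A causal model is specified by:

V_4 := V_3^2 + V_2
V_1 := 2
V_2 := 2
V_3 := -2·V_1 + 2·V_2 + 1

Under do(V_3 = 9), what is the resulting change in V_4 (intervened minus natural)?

The intervention breaks the incoming arrows to V_3: V_3 := -2·V_1 + 2·V_2 + 1 no longer applies, and V_3 = 9.
V_4 = V_3^2 + V_2  [with V_3=9, V_2=2]  = 83
Without intervention: V_3 = -2·V_1 + 2·V_2 + 1  [with V_1=2, V_2=2]  = 1; V_4 = V_3^2 + V_2  [with V_3=1, V_2=2]  = 3.
Change = 83 − 3 = 80.

80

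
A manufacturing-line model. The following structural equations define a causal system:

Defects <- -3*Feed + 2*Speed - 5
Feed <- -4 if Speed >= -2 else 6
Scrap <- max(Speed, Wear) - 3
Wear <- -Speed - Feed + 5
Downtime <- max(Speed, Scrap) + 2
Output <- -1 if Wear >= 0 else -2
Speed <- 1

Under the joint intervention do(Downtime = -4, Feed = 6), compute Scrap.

-2

The joint intervention fixes Downtime = -4, Feed = 6, removing each variable's own equation.
Wear = -Speed - Feed + 5  [with Speed=1, Feed=6]  = -2
Scrap = max(Speed, Wear) - 3  [with Speed=1, Wear=-2]  = -2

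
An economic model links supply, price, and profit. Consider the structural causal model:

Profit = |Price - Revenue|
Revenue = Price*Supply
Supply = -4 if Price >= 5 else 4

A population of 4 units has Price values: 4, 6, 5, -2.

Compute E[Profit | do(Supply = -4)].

do(Supply=-4) breaks Supply's dependence on Price. With Supply=-4 fixed, Profit across the units is 20, 30, 25, 10, mean 21.25.

21.25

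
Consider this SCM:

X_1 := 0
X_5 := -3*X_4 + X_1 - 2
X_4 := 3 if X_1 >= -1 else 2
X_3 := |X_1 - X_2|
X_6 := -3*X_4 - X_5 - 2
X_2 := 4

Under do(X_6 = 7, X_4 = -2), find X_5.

4

Setting X_6 = 7, X_4 = -2 by intervention discards those variables' equations.
X_5 = -3*X_4 + X_1 - 2  [with X_4=-2, X_1=0]  = 4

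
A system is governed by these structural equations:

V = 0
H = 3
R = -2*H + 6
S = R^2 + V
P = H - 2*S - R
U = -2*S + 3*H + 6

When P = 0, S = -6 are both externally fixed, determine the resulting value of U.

27

Setting P = 0, S = -6 by intervention discards those variables' equations.
U = -2*S + 3*H + 6  [with S=-6, H=3]  = 27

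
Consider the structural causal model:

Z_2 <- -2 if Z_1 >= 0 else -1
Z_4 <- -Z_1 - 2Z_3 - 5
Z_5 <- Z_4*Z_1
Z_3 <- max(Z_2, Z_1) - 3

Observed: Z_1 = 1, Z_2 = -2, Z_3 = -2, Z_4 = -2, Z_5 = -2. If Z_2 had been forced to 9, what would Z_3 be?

6

The intervention breaks the incoming arrows to Z_2: Z_2 <- -2 if Z_1 >= 0 else -1 no longer applies, and Z_2 = 9.
Z_3 = max(Z_2, Z_1) - 3  [with Z_2=9, Z_1=1]  = 6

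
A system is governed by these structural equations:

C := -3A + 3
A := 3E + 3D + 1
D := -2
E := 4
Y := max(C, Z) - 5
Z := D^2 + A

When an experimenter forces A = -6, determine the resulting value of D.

Under do(A=-6), the mechanism A := 3E + 3D + 1 is discarded; A is fixed at -6.
D is not downstream of the intervention, so its value is determined by the original equations.

-2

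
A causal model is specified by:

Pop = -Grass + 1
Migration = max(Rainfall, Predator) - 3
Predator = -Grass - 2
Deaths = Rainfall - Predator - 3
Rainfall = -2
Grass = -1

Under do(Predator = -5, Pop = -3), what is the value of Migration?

-5

The joint intervention fixes Predator = -5, Pop = -3, removing each variable's own equation.
Migration = max(Rainfall, Predator) - 3  [with Rainfall=-2, Predator=-5]  = -5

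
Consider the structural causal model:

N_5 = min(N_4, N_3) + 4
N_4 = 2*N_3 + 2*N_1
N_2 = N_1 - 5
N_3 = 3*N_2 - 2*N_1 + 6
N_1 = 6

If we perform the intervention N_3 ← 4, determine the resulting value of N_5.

8

do(N_3=4) replaces the equation N_3 = 3*N_2 - 2*N_1 + 6 with the constant N_3 = 4.
N_4 = 2*N_3 + 2*N_1  [with N_3=4, N_1=6]  = 20
N_5 = min(N_4, N_3) + 4  [with N_4=20, N_3=4]  = 8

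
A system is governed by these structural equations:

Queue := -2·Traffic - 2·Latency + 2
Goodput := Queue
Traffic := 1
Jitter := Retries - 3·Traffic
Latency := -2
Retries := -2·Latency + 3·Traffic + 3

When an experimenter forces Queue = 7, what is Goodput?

The intervention breaks the incoming arrows to Queue: Queue := -2·Traffic - 2·Latency + 2 no longer applies, and Queue = 7.
Goodput = Queue  [with Queue=7]  = 7

7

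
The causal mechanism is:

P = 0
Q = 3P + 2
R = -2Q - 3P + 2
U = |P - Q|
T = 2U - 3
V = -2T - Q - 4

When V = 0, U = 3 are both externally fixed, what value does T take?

Setting V = 0, U = 3 by intervention discards those variables' equations.
T = 2U - 3  [with U=3]  = 3

3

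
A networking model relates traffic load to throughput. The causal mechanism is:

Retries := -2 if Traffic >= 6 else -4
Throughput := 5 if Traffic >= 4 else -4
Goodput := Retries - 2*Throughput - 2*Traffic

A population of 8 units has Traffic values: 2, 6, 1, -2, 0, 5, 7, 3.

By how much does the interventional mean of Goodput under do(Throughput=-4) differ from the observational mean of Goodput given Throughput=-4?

do(Throughput=-4) breaks Throughput's dependence on Traffic. With Throughput=-4 fixed, Goodput across the units is 0, -6, 2, 8, 4, -6, -8, -2, mean -1.
E[Goodput|Throughput=-4] averages over only the 5 units with Throughput=-4 (Traffic = 2, 1, -2, 0, 3): Goodput = 0, 2, 8, 4, -2, mean 2.4.
Difference = -1 − 2.4 = -3.4.

-3.4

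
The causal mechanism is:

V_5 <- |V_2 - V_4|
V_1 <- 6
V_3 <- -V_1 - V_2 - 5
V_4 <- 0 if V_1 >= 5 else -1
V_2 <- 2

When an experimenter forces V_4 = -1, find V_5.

3

Intervening sets V_4 = -1 and removes its equation (V_4 <- 0 if V_1 >= 5 else -1).
V_5 = |V_2 - V_4|  [with V_2=2, V_4=-1]  = 3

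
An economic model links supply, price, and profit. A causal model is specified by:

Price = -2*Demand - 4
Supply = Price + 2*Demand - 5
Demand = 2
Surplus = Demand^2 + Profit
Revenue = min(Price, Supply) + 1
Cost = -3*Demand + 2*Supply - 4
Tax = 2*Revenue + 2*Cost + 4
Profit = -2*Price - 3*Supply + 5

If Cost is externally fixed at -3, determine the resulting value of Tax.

Under do(Cost=-3), the mechanism Cost = -3*Demand + 2*Supply - 4 is discarded; Cost is fixed at -3.
Price = -2*Demand - 4  [with Demand=2]  = -8
Supply = Price + 2*Demand - 5  [with Price=-8, Demand=2]  = -9
Revenue = min(Price, Supply) + 1  [with Price=-8, Supply=-9]  = -8
Tax = 2*Revenue + 2*Cost + 4  [with Revenue=-8, Cost=-3]  = -18

-18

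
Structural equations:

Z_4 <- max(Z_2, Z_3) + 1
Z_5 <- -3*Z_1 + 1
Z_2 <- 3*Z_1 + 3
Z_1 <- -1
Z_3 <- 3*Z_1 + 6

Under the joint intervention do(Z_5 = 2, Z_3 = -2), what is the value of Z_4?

Under do(Z_5 = 2, Z_3 = -2), each intervened variable's structural equation is replaced by its fixed value.
Z_2 = 3*Z_1 + 3  [with Z_1=-1]  = 0
Z_4 = max(Z_2, Z_3) + 1  [with Z_2=0, Z_3=-2]  = 1

1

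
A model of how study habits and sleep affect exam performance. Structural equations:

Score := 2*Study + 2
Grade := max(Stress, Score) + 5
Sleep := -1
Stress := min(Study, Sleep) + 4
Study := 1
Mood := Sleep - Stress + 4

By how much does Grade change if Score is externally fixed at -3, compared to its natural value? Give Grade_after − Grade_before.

-1

Under do(Score=-3), the mechanism Score := 2*Study + 2 is discarded; Score is fixed at -3.
Stress = min(Study, Sleep) + 4  [with Study=1, Sleep=-1]  = 3
Grade = max(Stress, Score) + 5  [with Stress=3, Score=-3]  = 8
Without intervention: Stress = min(Study, Sleep) + 4  [with Study=1, Sleep=-1]  = 3; Score = 2*Study + 2  [with Study=1]  = 4; Grade = max(Stress, Score) + 5  [with Stress=3, Score=4]  = 9.
Change = 8 − 9 = -1.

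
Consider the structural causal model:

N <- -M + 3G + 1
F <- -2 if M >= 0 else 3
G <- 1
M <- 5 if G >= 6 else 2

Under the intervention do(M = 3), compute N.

Under do(M=3), the mechanism M <- 5 if G >= 6 else 2 is discarded; M is fixed at 3.
N = -M + 3G + 1  [with M=3, G=1]  = 1

1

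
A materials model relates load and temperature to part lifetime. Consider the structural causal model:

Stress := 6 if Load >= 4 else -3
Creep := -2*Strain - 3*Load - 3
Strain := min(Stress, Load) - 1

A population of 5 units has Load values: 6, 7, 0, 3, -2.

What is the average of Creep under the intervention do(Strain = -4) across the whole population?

-3.4

do(Strain=-4) breaks Strain's dependence on Load. With Strain=-4 fixed, Creep across the units is -13, -16, 5, -4, 11, mean -3.4.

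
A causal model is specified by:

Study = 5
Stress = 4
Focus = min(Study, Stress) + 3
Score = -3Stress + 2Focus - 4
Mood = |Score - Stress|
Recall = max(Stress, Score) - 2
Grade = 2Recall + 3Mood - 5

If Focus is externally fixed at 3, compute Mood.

14

do(Focus=3) replaces the equation Focus = min(Study, Stress) + 3 with the constant Focus = 3.
Score = -3Stress + 2Focus - 4  [with Stress=4, Focus=3]  = -10
Mood = |Score - Stress|  [with Score=-10, Stress=4]  = 14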